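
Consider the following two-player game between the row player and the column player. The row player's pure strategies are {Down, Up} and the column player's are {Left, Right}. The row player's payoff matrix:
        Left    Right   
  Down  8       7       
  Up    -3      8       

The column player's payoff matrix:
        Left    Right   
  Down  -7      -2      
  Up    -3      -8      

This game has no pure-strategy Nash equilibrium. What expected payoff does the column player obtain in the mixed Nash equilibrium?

The column player's indifference between Left and Right determines the row player's mixing probability p:
  the column player's expected payoff from Left: p·(-7) + (1−p)·(-3) = -4p - 3
  the column player's expected payoff from Right: p·(-2) + (1−p)·(-8) = 6p - 8
  -4p - 3 = 6p - 8  ⇒  -10p = -5  ⇒  p = 1/2.
At equilibrium the column player is indifferent across columns, so the column player's payoff equals the payoff from Left: (1/2)·(-7) + (1/2)·(-3) = -5.

-5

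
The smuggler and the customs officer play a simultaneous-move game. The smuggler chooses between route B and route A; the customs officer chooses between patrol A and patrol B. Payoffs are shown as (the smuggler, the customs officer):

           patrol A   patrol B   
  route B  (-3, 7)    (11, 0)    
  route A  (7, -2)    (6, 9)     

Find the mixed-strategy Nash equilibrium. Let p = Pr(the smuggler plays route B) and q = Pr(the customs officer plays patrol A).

p = 11/18, q = 1/3

The customs officer's indifference between patrol A and patrol B determines the smuggler's mixing probability p:
  the customs officer's payoff from patrol A: p·7 + (1−p)·(-2) = 9p - 2
  the customs officer's payoff from patrol B: p·0 + (1−p)·9 = -9p + 9
  9p - 2 = -9p + 9  ⇒  18p = 11  ⇒  p = 11/18.
The smuggler's indifference between route B and route A determines the customs officer's mixing probability q:
  the smuggler's payoff to route B: q·(-3) + (1−q)·11 = -14q + 11
  the smuggler's payoff to route A: q·7 + (1−q)·6 = q + 6
  -14q + 11 = q + 6  ⇒  -15q = -5  ⇒  q = 1/3.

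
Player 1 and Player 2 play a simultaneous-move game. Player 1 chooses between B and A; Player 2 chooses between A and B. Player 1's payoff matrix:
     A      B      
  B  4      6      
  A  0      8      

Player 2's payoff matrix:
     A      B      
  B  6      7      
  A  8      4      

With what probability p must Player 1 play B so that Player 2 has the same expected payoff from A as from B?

p = 4/5

For Player 2 to be willing to mix, Player 2 must be indifferent between A and B, which pins down Player 1's mix.
  Player 2's expected payoff from A: p·6 + (1−p)·8 = -2p + 8
  Player 2's expected payoff from B: p·7 + (1−p)·4 = 3p + 4
  -2p + 8 = 3p + 4  ⇒  -5p = -4  ⇒  p = 4/5.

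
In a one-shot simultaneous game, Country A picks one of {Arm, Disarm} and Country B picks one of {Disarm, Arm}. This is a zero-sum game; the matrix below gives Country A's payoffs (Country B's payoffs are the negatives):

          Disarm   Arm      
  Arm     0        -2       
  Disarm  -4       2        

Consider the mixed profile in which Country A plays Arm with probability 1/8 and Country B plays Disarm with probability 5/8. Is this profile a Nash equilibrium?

No

Given Country A's mix p = 1/8, Country B's payoff from Disarm is 7/2 but from Arm is -3/2. Country B strictly prefers Disarm, so Country B would not mix.
So the proposed profile is not a Nash equilibrium.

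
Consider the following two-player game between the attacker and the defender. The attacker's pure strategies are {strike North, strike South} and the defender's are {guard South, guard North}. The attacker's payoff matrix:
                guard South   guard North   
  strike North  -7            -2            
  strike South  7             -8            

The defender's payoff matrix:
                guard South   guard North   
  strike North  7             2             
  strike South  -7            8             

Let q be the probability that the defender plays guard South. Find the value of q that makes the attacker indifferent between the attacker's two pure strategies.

q = 3/10

The defender's mix must leave the attacker indifferent between strike North and strike South.
  the attacker's payoff to strike North: q·(-7) + (1−q)·(-2) = -5q - 2
  the attacker's payoff to strike South: q·7 + (1−q)·(-8) = 15q - 8
  -5q - 2 = 15q - 8  ⇒  -20q = -6  ⇒  q = 3/10.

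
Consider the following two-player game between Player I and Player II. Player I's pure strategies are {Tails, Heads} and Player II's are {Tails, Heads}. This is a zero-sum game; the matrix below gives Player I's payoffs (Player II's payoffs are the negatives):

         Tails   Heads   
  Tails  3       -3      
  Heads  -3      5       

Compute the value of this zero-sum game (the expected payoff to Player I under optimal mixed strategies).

v = 3/7

Player I's indifference between Tails and Heads determines Player II's mixing probability q:
  Player I's payoff to Tails: q·3 + (1−q)·(-3) = 6q - 3
  Player I's payoff to Heads: q·(-3) + (1−q)·5 = -8q + 5
  6q - 3 = -8q + 5  ⇒  14q = 8  ⇒  q = 4/7.
The value is Player I's expected payoff against this mix (using Tails): (4/7)·3 + (3/7)·(-3) = 3/7.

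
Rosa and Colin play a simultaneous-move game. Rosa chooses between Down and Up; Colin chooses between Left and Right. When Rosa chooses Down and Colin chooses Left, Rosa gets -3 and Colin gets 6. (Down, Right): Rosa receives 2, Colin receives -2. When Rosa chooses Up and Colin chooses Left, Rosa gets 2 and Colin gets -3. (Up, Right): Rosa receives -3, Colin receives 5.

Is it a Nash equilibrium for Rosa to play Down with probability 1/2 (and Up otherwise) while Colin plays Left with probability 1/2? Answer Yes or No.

Yes

Check Colin's indifference given Rosa's mix p = 1/2:
  payoff from Left = 3/2; payoff from Right = 3/2 — equal.
Check Rosa's indifference given Colin's mix q = 1/2:
  payoff from Down = -1/2; payoff from Up = -1/2 — equal.
Both players are indifferent, so neither can profitably deviate.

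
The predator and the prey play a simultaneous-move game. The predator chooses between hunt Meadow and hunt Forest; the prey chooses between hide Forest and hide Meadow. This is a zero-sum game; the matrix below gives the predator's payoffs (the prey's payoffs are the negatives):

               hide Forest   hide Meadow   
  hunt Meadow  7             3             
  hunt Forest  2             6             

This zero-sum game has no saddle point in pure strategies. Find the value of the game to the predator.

For the predator to be willing to mix, the predator must be indifferent between hunt Meadow and hunt Forest, which pins down the prey's mix.
  the predator's payoff from hunt Meadow: q·7 + (1−q)·3 = 4q + 3
  the predator's payoff from hunt Forest: q·2 + (1−q)·6 = -4q + 6
  4q + 3 = -4q + 6  ⇒  8q = 3  ⇒  q = 3/8.
The value is the predator's expected payoff against this mix (using hunt Meadow): (3/8)·7 + (5/8)·3 = 9/2.

v = 9/2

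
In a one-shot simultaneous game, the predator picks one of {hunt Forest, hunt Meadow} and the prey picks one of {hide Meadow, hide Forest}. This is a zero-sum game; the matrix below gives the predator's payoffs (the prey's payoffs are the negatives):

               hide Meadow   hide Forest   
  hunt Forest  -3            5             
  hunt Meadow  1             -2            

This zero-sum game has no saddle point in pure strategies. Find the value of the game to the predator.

v = -1/11

Set the predator's expected payoff from hunt Forest equal to that from hunt Meadow:
  the predator's expected payoff from hunt Forest: q·(-3) + (1−q)·5 = -8q + 5
  the predator's expected payoff from hunt Meadow: q·1 + (1−q)·(-2) = 3q - 2
  -8q + 5 = 3q - 2  ⇒  -11q = -7  ⇒  q = 7/11.
The value is the predator's expected payoff against this mix (using hunt Forest): (7/11)·(-3) + (4/11)·5 = -1/11.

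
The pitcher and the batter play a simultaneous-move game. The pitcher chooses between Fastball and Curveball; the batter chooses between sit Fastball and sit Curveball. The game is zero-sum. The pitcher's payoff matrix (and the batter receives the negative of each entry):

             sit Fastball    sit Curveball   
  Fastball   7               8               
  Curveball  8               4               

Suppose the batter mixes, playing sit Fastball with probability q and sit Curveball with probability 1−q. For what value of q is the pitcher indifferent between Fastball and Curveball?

Set the pitcher's expected payoff from Fastball equal to that from Curveball:
  the pitcher's expected payoff from Fastball: q·7 + (1−q)·8 = -q + 8
  the pitcher's expected payoff from Curveball: q·8 + (1−q)·4 = 4q + 4
  -q + 8 = 4q + 4  ⇒  -5q = -4  ⇒  q = 4/5.

q = 4/5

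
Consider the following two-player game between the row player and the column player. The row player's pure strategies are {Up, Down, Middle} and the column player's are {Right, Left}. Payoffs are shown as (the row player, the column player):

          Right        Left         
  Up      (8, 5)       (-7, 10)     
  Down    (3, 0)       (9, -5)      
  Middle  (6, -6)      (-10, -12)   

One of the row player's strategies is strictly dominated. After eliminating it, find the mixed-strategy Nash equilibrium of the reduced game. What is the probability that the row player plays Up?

p = 1/2

The row player's strategy Middle is strictly dominated by Up: 8 > 6 and -7 > -10. Eliminate Middle.
Set the column player's expected payoff from Right equal to that from Left:
  the column player's payoff from Right: p·5 + (1−p)·0 = 5p
  the column player's payoff from Left: p·10 + (1−p)·(-5) = 15p - 5
  5p = 15p - 5  ⇒  -10p = -5  ⇒  p = 1/2.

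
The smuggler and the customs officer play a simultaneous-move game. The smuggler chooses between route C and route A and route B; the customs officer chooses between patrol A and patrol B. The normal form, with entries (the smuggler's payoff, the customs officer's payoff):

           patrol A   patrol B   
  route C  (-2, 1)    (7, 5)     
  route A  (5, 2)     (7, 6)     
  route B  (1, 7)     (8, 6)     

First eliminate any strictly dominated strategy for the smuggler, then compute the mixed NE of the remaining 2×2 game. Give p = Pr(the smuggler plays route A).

The smuggler's strategy route C is strictly dominated by route B: 1 > -2 and 8 > 7. Eliminate route C.
The customs officer's indifference between patrol A and patrol B determines the smuggler's mixing probability p:
  the customs officer's payoff from patrol A: p·2 + (1−p)·7 = -5p + 7
  the customs officer's payoff from patrol B: p·6 + (1−p)·6 = 6
  -5p + 7 = 6  ⇒  -5p = -1  ⇒  p = 1/5.

p = 1/5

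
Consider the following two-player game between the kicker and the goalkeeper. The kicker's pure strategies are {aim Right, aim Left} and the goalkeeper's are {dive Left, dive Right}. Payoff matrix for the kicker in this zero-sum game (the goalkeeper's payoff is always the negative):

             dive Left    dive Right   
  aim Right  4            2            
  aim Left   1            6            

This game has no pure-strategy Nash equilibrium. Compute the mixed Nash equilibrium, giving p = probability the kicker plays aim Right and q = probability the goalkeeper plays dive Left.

p = 5/7, q = 4/7

For the goalkeeper to be willing to mix, the goalkeeper must be indifferent between dive Left and dive Right, which pins down the kicker's mix.
  the goalkeeper's payoff from dive Left: p·(-4) + (1−p)·(-1) = -3p - 1
  the goalkeeper's payoff from dive Right: p·(-2) + (1−p)·(-6) = 4p - 6
  -3p - 1 = 4p - 6  ⇒  -7p = -5  ⇒  p = 5/7.
In a mixed equilibrium the kicker is indifferent between aim Right and aim Left; this condition fixes q.
  the kicker's expected payoff from aim Right: q·4 + (1−q)·2 = 2q + 2
  the kicker's expected payoff from aim Left: q·1 + (1−q)·6 = -5q + 6
  2q + 2 = -5q + 6  ⇒  7q = 4  ⇒  q = 4/7.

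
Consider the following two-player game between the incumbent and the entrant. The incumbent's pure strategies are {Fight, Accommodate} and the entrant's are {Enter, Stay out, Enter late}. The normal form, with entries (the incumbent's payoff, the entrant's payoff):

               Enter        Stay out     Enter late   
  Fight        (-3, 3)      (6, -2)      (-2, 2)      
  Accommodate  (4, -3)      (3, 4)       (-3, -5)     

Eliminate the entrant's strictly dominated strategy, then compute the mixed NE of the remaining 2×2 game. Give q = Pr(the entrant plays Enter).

q = 3/10

The entrant's strategy Enter late is strictly dominated by Enter: 3 > 2 and -3 > -5. Eliminate Enter late.
In a mixed equilibrium the incumbent is indifferent between Fight and Accommodate; this condition fixes q.
  the incumbent's expected payoff from Fight: q·(-3) + (1−q)·6 = -9q + 6
  the incumbent's expected payoff from Accommodate: q·4 + (1−q)·3 = q + 3
  -9q + 6 = q + 3  ⇒  -10q = -3  ⇒  q = 3/10.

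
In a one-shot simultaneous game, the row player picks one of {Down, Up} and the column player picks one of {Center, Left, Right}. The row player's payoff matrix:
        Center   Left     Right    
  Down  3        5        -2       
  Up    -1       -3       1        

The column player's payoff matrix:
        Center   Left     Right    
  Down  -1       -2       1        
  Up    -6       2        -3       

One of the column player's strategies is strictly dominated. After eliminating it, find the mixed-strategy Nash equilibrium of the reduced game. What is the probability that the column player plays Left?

The column player's strategy Center is strictly dominated by Right: 1 > -1 and -3 > -6. Eliminate Center.
For the row player to be willing to mix, the row player must be indifferent between Down and Up, which pins down the column player's mix.
  the row player's payoff to Down: q·5 + (1−q)·(-2) = 7q - 2
  the row player's payoff to Up: q·(-3) + (1−q)·1 = -4q + 1
  7q - 2 = -4q + 1  ⇒  11q = 3  ⇒  q = 3/11.

q = 3/11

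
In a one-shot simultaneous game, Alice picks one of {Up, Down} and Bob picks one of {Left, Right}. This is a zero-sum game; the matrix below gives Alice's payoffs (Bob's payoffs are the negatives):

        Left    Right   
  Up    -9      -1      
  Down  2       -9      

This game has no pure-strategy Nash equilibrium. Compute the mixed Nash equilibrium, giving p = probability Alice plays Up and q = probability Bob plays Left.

p = 11/19, q = 8/19

Set Bob's expected payoff from Left equal to that from Right:
  Bob's payoff to Left: p·9 + (1−p)·(-2) = 11p - 2
  Bob's payoff to Right: p·1 + (1−p)·9 = -8p + 9
  11p - 2 = -8p + 9  ⇒  19p = 11  ⇒  p = 11/19.
Bob's mix must leave Alice indifferent between Up and Down.
  Alice's payoff to Up: q·(-9) + (1−q)·(-1) = -8q - 1
  Alice's payoff to Down: q·2 + (1−q)·(-9) = 11q - 9
  -8q - 1 = 11q - 9  ⇒  -19q = -8  ⇒  q = 8/19.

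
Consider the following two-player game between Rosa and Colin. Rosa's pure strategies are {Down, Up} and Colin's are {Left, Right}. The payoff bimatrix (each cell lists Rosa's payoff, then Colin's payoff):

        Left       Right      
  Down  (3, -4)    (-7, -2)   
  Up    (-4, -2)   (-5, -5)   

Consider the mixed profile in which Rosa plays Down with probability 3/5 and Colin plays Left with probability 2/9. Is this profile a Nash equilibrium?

Yes

Check Colin's indifference given Rosa's mix p = 3/5:
  payoff from Left = -16/5; payoff from Right = -16/5 — equal.
Check Rosa's indifference given Colin's mix q = 2/9:
  payoff from Down = -43/9; payoff from Up = -43/9 — equal.
Both players are indifferent, so neither can profitably deviate.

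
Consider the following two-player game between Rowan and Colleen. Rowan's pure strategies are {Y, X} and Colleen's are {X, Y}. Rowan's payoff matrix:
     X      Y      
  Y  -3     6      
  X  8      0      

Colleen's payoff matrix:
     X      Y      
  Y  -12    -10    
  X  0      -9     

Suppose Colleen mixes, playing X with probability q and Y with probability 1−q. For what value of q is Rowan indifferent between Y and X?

In a mixed equilibrium Rowan is indifferent between Y and X; this condition fixes q.
  Rowan's payoff from Y: q·(-3) + (1−q)·6 = -9q + 6
  Rowan's payoff from X: q·8 + (1−q)·0 = 8q
  -9q + 6 = 8q  ⇒  -17q = -6  ⇒  q = 6/17.

q = 6/17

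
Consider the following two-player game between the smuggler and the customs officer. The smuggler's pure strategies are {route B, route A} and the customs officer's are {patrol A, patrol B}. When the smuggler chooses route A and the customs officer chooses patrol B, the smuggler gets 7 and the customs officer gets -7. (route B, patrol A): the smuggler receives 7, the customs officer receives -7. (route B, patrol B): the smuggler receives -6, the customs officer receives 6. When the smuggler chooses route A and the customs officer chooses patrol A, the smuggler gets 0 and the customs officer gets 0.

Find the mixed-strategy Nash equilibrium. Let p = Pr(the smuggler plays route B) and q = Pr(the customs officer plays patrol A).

p = 7/20, q = 13/20

The customs officer's indifference between patrol A and patrol B determines the smuggler's mixing probability p:
  the customs officer's payoff from patrol A: p·(-7) + (1−p)·0 = -7p
  the customs officer's payoff from patrol B: p·6 + (1−p)·(-7) = 13p - 7
  -7p = 13p - 7  ⇒  -20p = -7  ⇒  p = 7/20.
Set the smuggler's expected payoff from route B equal to that from route A:
  the smuggler's expected payoff from route B: q·7 + (1−q)·(-6) = 13q - 6
  the smuggler's expected payoff from route A: q·0 + (1−q)·7 = -7q + 7
  13q - 6 = -7q + 7  ⇒  20q = 13  ⇒  q = 13/20.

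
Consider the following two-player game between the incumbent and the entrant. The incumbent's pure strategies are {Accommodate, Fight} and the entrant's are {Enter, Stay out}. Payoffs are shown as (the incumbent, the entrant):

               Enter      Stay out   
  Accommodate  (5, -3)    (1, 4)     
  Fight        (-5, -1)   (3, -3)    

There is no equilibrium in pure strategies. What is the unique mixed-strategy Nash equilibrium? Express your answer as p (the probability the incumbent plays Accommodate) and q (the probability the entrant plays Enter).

For the entrant to be willing to mix, the entrant must be indifferent between Enter and Stay out, which pins down the incumbent's mix.
  the entrant's payoff from Enter: p·(-3) + (1−p)·(-1) = -2p - 1
  the entrant's payoff from Stay out: p·4 + (1−p)·(-3) = 7p - 3
  -2p - 1 = 7p - 3  ⇒  -9p = -2  ⇒  p = 2/9.
The incumbent's indifference between Accommodate and Fight determines the entrant's mixing probability q:
  the incumbent's payoff to Accommodate: q·5 + (1−q)·1 = 4q + 1
  the incumbent's payoff to Fight: q·(-5) + (1−q)·3 = -8q + 3
  4q + 1 = -8q + 3  ⇒  12q = 2  ⇒  q = 1/6.

p = 2/9, q = 1/6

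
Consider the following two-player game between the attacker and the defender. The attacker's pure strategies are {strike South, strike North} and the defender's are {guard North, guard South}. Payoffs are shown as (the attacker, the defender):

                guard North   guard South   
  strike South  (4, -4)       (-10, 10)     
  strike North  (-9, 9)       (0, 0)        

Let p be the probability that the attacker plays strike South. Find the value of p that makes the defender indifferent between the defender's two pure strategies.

p = 9/23

Set the defender's expected payoff from guard North equal to that from guard South:
  the defender's payoff from guard North: p·(-4) + (1−p)·9 = -13p + 9
  the defender's payoff from guard South: p·10 + (1−p)·0 = 10p
  -13p + 9 = 10p  ⇒  -23p = -9  ⇒  p = 9/23.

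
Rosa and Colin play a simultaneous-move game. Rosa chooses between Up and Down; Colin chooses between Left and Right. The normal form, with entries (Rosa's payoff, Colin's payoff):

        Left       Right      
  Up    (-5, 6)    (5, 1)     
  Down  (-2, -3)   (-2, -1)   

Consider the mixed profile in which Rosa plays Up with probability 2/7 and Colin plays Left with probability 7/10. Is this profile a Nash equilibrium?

Yes

Check Colin's indifference given Rosa's mix p = 2/7:
  payoff from Left = -3/7; payoff from Right = -3/7 — equal.
Check Rosa's indifference given Colin's mix q = 7/10:
  payoff from Up = -2; payoff from Down = -2 — equal.
Both players are indifferent, so neither can profitably deviate.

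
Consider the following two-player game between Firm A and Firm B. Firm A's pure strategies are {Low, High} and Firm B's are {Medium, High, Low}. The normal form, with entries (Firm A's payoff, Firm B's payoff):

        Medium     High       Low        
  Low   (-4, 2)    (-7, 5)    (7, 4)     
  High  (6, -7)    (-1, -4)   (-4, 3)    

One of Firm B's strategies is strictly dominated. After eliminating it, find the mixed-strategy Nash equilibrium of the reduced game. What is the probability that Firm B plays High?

q = 11/17

Firm B's strategy Medium is strictly dominated by High: 5 > 2 and -4 > -7. Eliminate Medium.
Firm A's indifference between Low and High determines Firm B's mixing probability q:
  Firm A's expected payoff from Low: q·(-7) + (1−q)·7 = -14q + 7
  Firm A's expected payoff from High: q·(-1) + (1−q)·(-4) = 3q - 4
  -14q + 7 = 3q - 4  ⇒  -17q = -11  ⇒  q = 11/17.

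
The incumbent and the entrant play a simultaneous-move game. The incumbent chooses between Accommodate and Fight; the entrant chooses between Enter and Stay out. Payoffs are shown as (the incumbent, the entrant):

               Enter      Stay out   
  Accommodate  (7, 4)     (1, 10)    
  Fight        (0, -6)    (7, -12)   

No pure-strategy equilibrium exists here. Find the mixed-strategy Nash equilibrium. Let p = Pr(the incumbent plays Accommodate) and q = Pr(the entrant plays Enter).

p = 1/2, q = 6/13

The entrant's indifference between Enter and Stay out determines the incumbent's mixing probability p:
  the entrant's expected payoff from Enter: p·4 + (1−p)·(-6) = 10p - 6
  the entrant's expected payoff from Stay out: p·10 + (1−p)·(-12) = 22p - 12
  10p - 6 = 22p - 12  ⇒  -12p = -6  ⇒  p = 1/2.
For the incumbent to be willing to mix, the incumbent must be indifferent between Accommodate and Fight, which pins down the entrant's mix.
  the incumbent's payoff to Accommodate: q·7 + (1−q)·1 = 6q + 1
  the incumbent's payoff to Fight: q·0 + (1−q)·7 = -7q + 7
  6q + 1 = -7q + 7  ⇒  13q = 6  ⇒  q = 6/13.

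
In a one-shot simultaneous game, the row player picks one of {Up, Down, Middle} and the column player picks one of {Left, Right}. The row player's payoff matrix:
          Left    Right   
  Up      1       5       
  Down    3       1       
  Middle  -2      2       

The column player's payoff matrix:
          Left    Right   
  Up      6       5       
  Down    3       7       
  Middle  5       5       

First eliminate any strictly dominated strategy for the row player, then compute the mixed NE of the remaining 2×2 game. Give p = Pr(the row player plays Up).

p = 4/5

The row player's strategy Middle is strictly dominated by Up: 1 > -2 and 5 > 2. Eliminate Middle.
Set the column player's expected payoff from Left equal to that from Right:
  the column player's expected payoff from Left: p·6 + (1−p)·3 = 3p + 3
  the column player's expected payoff from Right: p·5 + (1−p)·7 = -2p + 7
  3p + 3 = -2p + 7  ⇒  5p = 4  ⇒  p = 4/5.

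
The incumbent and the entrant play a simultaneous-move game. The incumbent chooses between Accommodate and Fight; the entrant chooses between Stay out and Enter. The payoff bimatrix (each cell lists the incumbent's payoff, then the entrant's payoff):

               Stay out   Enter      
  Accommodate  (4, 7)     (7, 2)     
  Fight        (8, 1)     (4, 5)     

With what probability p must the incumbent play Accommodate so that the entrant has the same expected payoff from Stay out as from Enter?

p = 4/9

The entrant's indifference between Stay out and Enter determines the incumbent's mixing probability p:
  the entrant's expected payoff from Stay out: p·7 + (1−p)·1 = 6p + 1
  the entrant's expected payoff from Enter: p·2 + (1−p)·5 = -3p + 5
  6p + 1 = -3p + 5  ⇒  9p = 4  ⇒  p = 4/9.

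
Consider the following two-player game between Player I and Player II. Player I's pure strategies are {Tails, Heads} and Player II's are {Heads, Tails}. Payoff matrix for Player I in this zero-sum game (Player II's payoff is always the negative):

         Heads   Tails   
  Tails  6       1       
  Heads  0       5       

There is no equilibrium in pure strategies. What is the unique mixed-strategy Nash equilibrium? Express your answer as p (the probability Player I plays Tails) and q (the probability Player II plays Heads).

p = 1/2, q = 2/5

In a mixed equilibrium Player II is indifferent between Heads and Tails; this condition fixes p.
  Player II's payoff from Heads: p·(-6) + (1−p)·0 = -6p
  Player II's payoff from Tails: p·(-1) + (1−p)·(-5) = 4p - 5
  -6p = 4p - 5  ⇒  -10p = -5  ⇒  p = 1/2.
In a mixed equilibrium Player I is indifferent between Tails and Heads; this condition fixes q.
  Player I's payoff from Tails: q·6 + (1−q)·1 = 5q + 1
  Player I's payoff from Heads: q·0 + (1−q)·5 = -5q + 5
  5q + 1 = -5q + 5  ⇒  10q = 4  ⇒  q = 2/5.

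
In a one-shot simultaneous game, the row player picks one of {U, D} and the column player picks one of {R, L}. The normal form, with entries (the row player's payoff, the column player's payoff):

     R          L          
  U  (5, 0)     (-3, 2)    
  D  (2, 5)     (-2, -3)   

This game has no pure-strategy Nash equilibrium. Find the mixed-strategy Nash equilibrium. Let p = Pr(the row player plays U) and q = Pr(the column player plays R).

Set the column player's expected payoff from R equal to that from L:
  the column player's expected payoff from R: p·0 + (1−p)·5 = -5p + 5
  the column player's expected payoff from L: p·2 + (1−p)·(-3) = 5p - 3
  -5p + 5 = 5p - 3  ⇒  -10p = -8  ⇒  p = 4/5.
Set the row player's expected payoff from U equal to that from D:
  the row player's payoff to U: q·5 + (1−q)·(-3) = 8q - 3
  the row player's payoff to D: q·2 + (1−q)·(-2) = 4q - 2
  8q - 3 = 4q - 2  ⇒  4q = 1  ⇒  q = 1/4.

p = 4/5, q = 1/4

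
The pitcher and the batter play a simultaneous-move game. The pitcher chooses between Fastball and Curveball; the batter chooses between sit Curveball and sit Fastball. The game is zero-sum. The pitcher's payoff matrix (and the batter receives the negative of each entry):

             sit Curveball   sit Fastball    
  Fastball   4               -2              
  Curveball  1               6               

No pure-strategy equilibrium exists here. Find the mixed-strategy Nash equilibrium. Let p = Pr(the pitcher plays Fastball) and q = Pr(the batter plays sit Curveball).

p = 5/11, q = 8/11

The batter's indifference between sit Curveball and sit Fastball determines the pitcher's mixing probability p:
  the batter's payoff from sit Curveball: p·(-4) + (1−p)·(-1) = -3p - 1
  the batter's payoff from sit Fastball: p·2 + (1−p)·(-6) = 8p - 6
  -3p - 1 = 8p - 6  ⇒  -11p = -5  ⇒  p = 5/11.
Set the pitcher's expected payoff from Fastball equal to that from Curveball:
  the pitcher's payoff to Fastball: q·4 + (1−q)·(-2) = 6q - 2
  the pitcher's payoff to Curveball: q·1 + (1−q)·6 = -5q + 6
  6q - 2 = -5q + 6  ⇒  11q = 8  ⇒  q = 8/11.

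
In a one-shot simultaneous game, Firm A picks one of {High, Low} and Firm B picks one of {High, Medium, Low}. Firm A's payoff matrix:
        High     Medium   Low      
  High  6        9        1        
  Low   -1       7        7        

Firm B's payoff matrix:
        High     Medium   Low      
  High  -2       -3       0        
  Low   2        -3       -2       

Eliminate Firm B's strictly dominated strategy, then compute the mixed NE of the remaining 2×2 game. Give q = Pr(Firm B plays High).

Firm B's strategy Medium is strictly dominated by Low: 0 > -3 and -2 > -3. Eliminate Medium.
In a mixed equilibrium Firm A is indifferent between High and Low; this condition fixes q.
  Firm A's expected payoff from High: q·6 + (1−q)·1 = 5q + 1
  Firm A's expected payoff from Low: q·(-1) + (1−q)·7 = -8q + 7
  5q + 1 = -8q + 7  ⇒  13q = 6  ⇒  q = 6/13.

q = 6/13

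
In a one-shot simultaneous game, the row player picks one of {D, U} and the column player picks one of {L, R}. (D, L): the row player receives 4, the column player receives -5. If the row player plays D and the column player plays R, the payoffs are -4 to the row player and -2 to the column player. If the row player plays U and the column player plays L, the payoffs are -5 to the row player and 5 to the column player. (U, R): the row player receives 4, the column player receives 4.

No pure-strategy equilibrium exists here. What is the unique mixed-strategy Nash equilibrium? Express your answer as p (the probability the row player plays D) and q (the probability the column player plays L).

For the column player to be willing to mix, the column player must be indifferent between L and R, which pins down the row player's mix.
  the column player's payoff from L: p·(-5) + (1−p)·5 = -10p + 5
  the column player's payoff from R: p·(-2) + (1−p)·4 = -6p + 4
  -10p + 5 = -6p + 4  ⇒  -4p = -1  ⇒  p = 1/4.
The row player's indifference between D and U determines the column player's mixing probability q:
  the row player's payoff from D: q·4 + (1−q)·(-4) = 8q - 4
  the row player's payoff from U: q·(-5) + (1−q)·4 = -9q + 4
  8q - 4 = -9q + 4  ⇒  17q = 8  ⇒  q = 8/17.

p = 1/4, q = 8/17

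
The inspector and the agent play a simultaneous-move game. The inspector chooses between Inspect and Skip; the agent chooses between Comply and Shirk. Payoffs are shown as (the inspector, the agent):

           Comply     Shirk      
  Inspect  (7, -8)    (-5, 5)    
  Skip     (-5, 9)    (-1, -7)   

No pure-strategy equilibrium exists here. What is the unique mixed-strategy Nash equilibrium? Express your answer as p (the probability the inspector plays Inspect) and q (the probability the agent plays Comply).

Set the agent's expected payoff from Comply equal to that from Shirk:
  the agent's expected payoff from Comply: p·(-8) + (1−p)·9 = -17p + 9
  the agent's expected payoff from Shirk: p·5 + (1−p)·(-7) = 12p - 7
  -17p + 9 = 12p - 7  ⇒  -29p = -16  ⇒  p = 16/29.
In a mixed equilibrium the inspector is indifferent between Inspect and Skip; this condition fixes q.
  the inspector's payoff from Inspect: q·7 + (1−q)·(-5) = 12q - 5
  the inspector's payoff from Skip: q·(-5) + (1−q)·(-1) = -4q - 1
  12q - 5 = -4q - 1  ⇒  16q = 4  ⇒  q = 1/4.

p = 16/29, q = 1/4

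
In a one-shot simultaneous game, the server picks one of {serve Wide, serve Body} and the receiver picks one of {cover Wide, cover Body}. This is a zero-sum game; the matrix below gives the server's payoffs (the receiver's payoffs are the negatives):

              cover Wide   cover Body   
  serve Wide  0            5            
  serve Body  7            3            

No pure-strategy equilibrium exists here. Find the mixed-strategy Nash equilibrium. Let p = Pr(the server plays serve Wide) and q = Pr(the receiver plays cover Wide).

p = 4/9, q = 2/9

For the receiver to be willing to mix, the receiver must be indifferent between cover Wide and cover Body, which pins down the server's mix.
  the receiver's payoff to cover Wide: p·0 + (1−p)·(-7) = 7p - 7
  the receiver's payoff to cover Body: p·(-5) + (1−p)·(-3) = -2p - 3
  7p - 7 = -2p - 3  ⇒  9p = 4  ⇒  p = 4/9.
The receiver's mix must leave the server indifferent between serve Wide and serve Body.
  the server's expected payoff from serve Wide: q·0 + (1−q)·5 = -5q + 5
  the server's expected payoff from serve Body: q·7 + (1−q)·3 = 4q + 3
  -5q + 5 = 4q + 3  ⇒  -9q = -2  ⇒  q = 2/9.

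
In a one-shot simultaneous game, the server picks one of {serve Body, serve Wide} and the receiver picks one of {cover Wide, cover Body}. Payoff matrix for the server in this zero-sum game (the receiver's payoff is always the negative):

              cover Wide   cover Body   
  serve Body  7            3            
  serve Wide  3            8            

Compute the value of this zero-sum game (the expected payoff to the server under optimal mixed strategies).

The server's indifference between serve Body and serve Wide determines the receiver's mixing probability q:
  the server's expected payoff from serve Body: q·7 + (1−q)·3 = 4q + 3
  the server's expected payoff from serve Wide: q·3 + (1−q)·8 = -5q + 8
  4q + 3 = -5q + 8  ⇒  9q = 5  ⇒  q = 5/9.
The value is the server's expected payoff against this mix (using serve Body): (5/9)·7 + (4/9)·3 = 47/9.

v = 47/9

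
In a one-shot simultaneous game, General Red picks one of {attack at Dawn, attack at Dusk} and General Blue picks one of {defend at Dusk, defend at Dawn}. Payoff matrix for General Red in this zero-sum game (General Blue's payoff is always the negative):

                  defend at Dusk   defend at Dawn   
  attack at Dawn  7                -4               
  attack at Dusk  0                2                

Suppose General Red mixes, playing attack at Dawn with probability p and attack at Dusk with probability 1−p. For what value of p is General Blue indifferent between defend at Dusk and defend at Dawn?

p = 2/13

General Blue's indifference between defend at Dusk and defend at Dawn determines General Red's mixing probability p:
  General Blue's payoff from defend at Dusk: p·(-7) + (1−p)·0 = -7p
  General Blue's payoff from defend at Dawn: p·4 + (1−p)·(-2) = 6p - 2
  -7p = 6p - 2  ⇒  -13p = -2  ⇒  p = 2/13.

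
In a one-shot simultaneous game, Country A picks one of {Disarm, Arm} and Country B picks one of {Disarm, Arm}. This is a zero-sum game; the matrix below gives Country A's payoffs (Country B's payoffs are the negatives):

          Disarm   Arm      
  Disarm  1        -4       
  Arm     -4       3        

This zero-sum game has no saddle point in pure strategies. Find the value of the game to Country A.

Set Country A's expected payoff from Disarm equal to that from Arm:
  Country A's expected payoff from Disarm: q·1 + (1−q)·(-4) = 5q - 4
  Country A's expected payoff from Arm: q·(-4) + (1−q)·3 = -7q + 3
  5q - 4 = -7q + 3  ⇒  12q = 7  ⇒  q = 7/12.
The value is Country A's expected payoff against this mix (using Disarm): (7/12)·1 + (5/12)·(-4) = -13/12.

v = -13/12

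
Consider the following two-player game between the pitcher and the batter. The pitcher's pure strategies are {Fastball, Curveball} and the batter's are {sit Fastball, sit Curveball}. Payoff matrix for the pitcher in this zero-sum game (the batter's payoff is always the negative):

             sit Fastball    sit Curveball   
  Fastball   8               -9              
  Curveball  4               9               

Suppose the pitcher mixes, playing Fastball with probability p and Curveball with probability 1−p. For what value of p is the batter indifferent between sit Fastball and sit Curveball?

p = 5/22

The pitcher's mix must leave the batter indifferent between sit Fastball and sit Curveball.
  the batter's payoff to sit Fastball: p·(-8) + (1−p)·(-4) = -4p - 4
  the batter's payoff to sit Curveball: p·9 + (1−p)·(-9) = 18p - 9
  -4p - 4 = 18p - 9  ⇒  -22p = -5  ⇒  p = 5/22.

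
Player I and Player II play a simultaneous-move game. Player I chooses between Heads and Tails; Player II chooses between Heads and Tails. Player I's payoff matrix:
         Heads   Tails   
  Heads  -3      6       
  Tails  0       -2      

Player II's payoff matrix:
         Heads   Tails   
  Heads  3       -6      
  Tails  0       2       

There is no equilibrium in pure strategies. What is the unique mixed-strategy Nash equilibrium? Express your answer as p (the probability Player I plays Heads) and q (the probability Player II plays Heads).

p = 2/11, q = 8/11

Player I's mix must leave Player II indifferent between Heads and Tails.
  Player II's payoff to Heads: p·3 + (1−p)·0 = 3p
  Player II's payoff to Tails: p·(-6) + (1−p)·2 = -8p + 2
  3p = -8p + 2  ⇒  11p = 2  ⇒  p = 2/11.
Set Player I's expected payoff from Heads equal to that from Tails:
  Player I's payoff from Heads: q·(-3) + (1−q)·6 = -9q + 6
  Player I's payoff from Tails: q·0 + (1−q)·(-2) = 2q - 2
  -9q + 6 = 2q - 2  ⇒  -11q = -8  ⇒  q = 8/11.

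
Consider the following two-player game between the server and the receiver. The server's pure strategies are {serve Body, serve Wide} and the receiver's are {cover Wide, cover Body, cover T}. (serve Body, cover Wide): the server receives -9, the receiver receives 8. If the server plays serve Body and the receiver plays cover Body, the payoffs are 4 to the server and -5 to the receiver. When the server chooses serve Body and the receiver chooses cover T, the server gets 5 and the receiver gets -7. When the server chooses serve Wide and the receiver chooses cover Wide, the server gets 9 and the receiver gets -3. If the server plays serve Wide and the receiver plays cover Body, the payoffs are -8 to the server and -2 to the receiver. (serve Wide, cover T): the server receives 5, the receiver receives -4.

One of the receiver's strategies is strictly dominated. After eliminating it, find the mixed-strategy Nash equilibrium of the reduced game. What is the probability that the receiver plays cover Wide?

The receiver's strategy cover T is strictly dominated by cover Body: -5 > -7 and -2 > -4. Eliminate cover T.
In a mixed equilibrium the server is indifferent between serve Body and serve Wide; this condition fixes q.
  the server's payoff from serve Body: q·(-9) + (1−q)·4 = -13q + 4
  the server's payoff from serve Wide: q·9 + (1−q)·(-8) = 17q - 8
  -13q + 4 = 17q - 8  ⇒  -30q = -12  ⇒  q = 2/5.

q = 2/5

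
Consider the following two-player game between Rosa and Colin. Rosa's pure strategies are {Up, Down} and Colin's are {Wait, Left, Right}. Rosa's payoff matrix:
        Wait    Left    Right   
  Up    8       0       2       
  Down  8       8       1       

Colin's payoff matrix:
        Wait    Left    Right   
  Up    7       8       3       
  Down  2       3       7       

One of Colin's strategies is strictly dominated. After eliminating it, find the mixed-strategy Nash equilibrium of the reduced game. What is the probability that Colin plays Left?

q = 1/9

Colin's strategy Wait is strictly dominated by Left: 8 > 7 and 3 > 2. Eliminate Wait.
For Rosa to be willing to mix, Rosa must be indifferent between Up and Down, which pins down Colin's mix.
  Rosa's payoff from Up: q·0 + (1−q)·2 = -2q + 2
  Rosa's payoff from Down: q·8 + (1−q)·1 = 7q + 1
  -2q + 2 = 7q + 1  ⇒  -9q = -1  ⇒  q = 1/9.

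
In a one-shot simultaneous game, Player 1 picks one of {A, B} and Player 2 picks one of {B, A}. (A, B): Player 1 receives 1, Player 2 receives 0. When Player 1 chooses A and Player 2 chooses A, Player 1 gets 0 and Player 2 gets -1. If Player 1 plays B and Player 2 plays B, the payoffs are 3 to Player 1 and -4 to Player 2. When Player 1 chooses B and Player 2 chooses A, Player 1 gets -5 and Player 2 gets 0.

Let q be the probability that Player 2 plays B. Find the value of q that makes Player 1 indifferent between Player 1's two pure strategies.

q = 5/7

Player 2's mix must leave Player 1 indifferent between A and B.
  Player 1's payoff from A: q·1 + (1−q)·0 = q
  Player 1's payoff from B: q·3 + (1−q)·(-5) = 8q - 5
  q = 8q - 5  ⇒  -7q = -5  ⇒  q = 5/7.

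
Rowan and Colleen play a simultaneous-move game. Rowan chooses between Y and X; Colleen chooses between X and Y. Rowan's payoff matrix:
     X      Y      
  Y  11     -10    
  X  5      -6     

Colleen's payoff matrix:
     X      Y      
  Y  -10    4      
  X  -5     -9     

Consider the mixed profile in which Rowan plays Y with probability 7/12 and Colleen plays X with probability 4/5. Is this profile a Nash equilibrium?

No

Given Rowan's mix p = 7/12, Colleen's payoff from X is -95/12 but from Y is -17/12. Colleen strictly prefers Y, so Colleen would not mix.
So the proposed profile is not a Nash equilibrium.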